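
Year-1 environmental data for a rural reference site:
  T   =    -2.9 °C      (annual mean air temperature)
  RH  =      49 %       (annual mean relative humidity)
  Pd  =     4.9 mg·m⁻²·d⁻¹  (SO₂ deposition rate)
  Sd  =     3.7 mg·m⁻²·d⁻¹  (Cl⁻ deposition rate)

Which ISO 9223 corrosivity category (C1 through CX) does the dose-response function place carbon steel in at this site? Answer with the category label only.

carbon steel: temperature factor f = +0.150·(-12.9) = -1.9350
  SO₂ term: 1.77·4.9^0.52·exp(0.02·49-1.9350) = 1.556
  Cl⁻ term: 0.102·3.7^0.62·exp(0.033·49+0.04·-2.9) = 1.03
  sum: 1.556 + 1.03 → r_corr = 2.586 μm/a
Category bounds: 1.3…25 μm/a bracket r_corr ⇒ C2

C2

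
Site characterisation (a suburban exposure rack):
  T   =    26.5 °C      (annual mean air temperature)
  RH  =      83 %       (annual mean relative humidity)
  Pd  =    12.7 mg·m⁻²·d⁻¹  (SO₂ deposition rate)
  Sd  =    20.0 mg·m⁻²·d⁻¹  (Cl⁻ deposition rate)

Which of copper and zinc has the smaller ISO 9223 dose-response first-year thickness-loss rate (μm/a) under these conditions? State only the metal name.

copper

copper: T>10 °C ⇒ hinge -0.080·(26.5−10) = -1.3200
  Pd branch = 0.0053·Pd^0.26·e^(0.059·RH+f) = 0.3671 μm/a
  Cl⁻ term: 0.01025·20.0^0.27·exp(0.036·83+0.049·26.5) = 1.673
  r_corr = 0.3671 + 1.673 = 2.04 μm/a
zinc: temperature factor f = -0.071·(16.5) = -1.1715
  SO₂ term: 0.0129·12.7^0.44·exp(0.046·83-1.1715) = 0.5567
  Sd branch = 0.0175·Sd^0.57·e^(0.008·RH+0.085·T) = 1.783 μm/a
  r_corr = 0.5567 + 1.783 = 2.34 μm/a
Ordering by μm/a: zinc (2.34) > copper (2.04)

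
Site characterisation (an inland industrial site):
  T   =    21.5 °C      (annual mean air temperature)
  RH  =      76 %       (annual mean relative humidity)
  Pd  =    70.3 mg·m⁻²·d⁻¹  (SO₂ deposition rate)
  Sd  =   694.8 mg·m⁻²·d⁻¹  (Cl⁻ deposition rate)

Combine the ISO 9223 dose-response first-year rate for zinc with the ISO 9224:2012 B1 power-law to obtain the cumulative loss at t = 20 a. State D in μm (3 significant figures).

D(20) = 109 μm

zinc: T>10 °C ⇒ hinge -0.071·(21.5−10) = -0.8165
  Pd branch = 0.0129·Pd^0.44·e^(0.046·RH+f) = 1.222 μm/a
  Sd branch = 0.0175·Sd^0.57·e^(0.008·RH+0.085·T) = 8.33 μm/a
  r_corr = 1.222 + 8.33 = 9.551 μm/a
Long-term exponent b (ISO 9224 Table 2, B1) = 0.813
  D(20) = 9.551 × 20^0.813 = 9.551 × 11.42 = 109.1 μm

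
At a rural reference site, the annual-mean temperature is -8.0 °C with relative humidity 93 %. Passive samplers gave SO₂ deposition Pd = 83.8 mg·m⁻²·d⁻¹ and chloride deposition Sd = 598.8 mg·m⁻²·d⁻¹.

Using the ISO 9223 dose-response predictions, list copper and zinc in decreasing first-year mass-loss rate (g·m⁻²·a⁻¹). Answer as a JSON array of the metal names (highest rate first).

copper: f(T) = +0.126·(T−10) [T≤10 °C] = -2.2680
  Pd branch = 0.0053·Pd^0.26·e^(0.059·RH+f) = 0.4191 μm/a
  Cl⁻ term: 0.01025·598.8^0.27·exp(0.036·93+0.049·-8.0) = 1.108
  r_corr = 0.4191 + 1.108 = 1.527 μm/a
  mass loss = 1.527 μm/a × 8.96 g/cm³ = 13.68 g·m⁻²·a⁻¹
zinc: f(T) = +0.038·(T−10) [T≤10 °C] = -0.6840
  Pd branch = 0.0129·Pd^0.44·e^(0.046·RH+f) = 3.294 μm/a
  Cl⁻ term: 0.0175·598.8^0.57·exp(0.008·93+0.085·-8.0) = 0.7143
  sum: 3.294 + 0.7143 → r_corr = 4.008 μm/a
  mass loss = 4.008 μm/a × 7.14 g/cm³ = 28.62 g·m⁻²·a⁻¹
Ordering by g·m⁻²·a⁻¹: zinc (28.6) > copper (13.7)

["zinc", "copper"]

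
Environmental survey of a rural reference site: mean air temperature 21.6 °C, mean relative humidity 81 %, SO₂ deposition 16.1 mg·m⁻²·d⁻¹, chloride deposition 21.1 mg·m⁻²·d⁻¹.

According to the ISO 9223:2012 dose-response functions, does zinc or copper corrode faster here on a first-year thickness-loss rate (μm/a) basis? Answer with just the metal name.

zinc: f(T) = -0.071·(T−10) [T>10 °C] = -0.8236
  SO₂ term: 0.0129·16.1^0.44·exp(0.046·81-0.8236) = 0.7982
  Sd branch = 0.0175·Sd^0.57·e^(0.008·RH+0.085·T) = 1.193 μm/a
  sum: 0.7982 + 1.193 → r_corr = 1.991 μm/a
copper: temperature factor f = -0.080·(11.6) = -0.9280
  SO₂ term: 0.0053·16.1^0.26·exp(0.059·81-0.9280) = 0.5135
  Sd branch = 0.01025·Sd^0.27·e^(0.036·RH+0.049·T) = 1.243 μm/a
  r_corr = 0.5135 + 1.243 = 1.756 μm/a
Ordering by μm/a: zinc (1.99) > copper (1.76)

zinc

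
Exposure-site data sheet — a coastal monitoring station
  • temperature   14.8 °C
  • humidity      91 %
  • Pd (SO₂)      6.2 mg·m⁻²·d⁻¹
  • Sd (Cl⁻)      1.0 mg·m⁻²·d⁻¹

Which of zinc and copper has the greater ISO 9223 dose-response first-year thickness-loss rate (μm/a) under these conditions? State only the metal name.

zinc: temperature factor f = -0.071·(4.8) = -0.3408
  SO₂ term: 0.0129·6.2^0.44·exp(0.046·91-0.3408) = 1.346
  Cl⁻ term: 0.0175·1.0^0.57·exp(0.008·91+0.085·14.8) = 0.1275
  r_corr = 1.346 + 0.1275 = 1.474 μm/a
copper: T>10 °C ⇒ hinge -0.080·(14.8−10) = -0.3840
  Pd branch = 0.0053·Pd^0.26·e^(0.059·RH+f) = 1.245 μm/a
  Cl⁻ term: 0.01025·1.0^0.27·exp(0.036·91+0.049·14.8) = 0.5603
  r_corr = 1.245 + 0.5603 = 1.806 μm/a
Ordering by μm/a: copper (1.81) > zinc (1.47)

copper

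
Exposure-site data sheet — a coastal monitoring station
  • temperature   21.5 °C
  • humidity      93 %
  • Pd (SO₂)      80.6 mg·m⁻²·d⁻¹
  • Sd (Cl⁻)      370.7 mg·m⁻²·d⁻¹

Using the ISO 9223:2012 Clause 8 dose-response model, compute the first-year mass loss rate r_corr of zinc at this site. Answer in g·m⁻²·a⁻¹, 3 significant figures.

r_corr = 67.9 g·m⁻²·a⁻¹

zinc: f(T) = -0.071·(T−10) [T>10 °C] = -0.8165
  Pd branch = 0.0129·Pd^0.44·e^(0.046·RH+f) = 2.836 μm/a
  Sd branch = 0.0175·Sd^0.57·e^(0.008·RH+0.085·T) = 6.671 μm/a
  sum: 2.836 + 6.671 → r_corr = 9.507 μm/a
Convert to mass loss: 9.507 μm/a × 7.14 g/cm³ = 67.88 g·m⁻²·a⁻¹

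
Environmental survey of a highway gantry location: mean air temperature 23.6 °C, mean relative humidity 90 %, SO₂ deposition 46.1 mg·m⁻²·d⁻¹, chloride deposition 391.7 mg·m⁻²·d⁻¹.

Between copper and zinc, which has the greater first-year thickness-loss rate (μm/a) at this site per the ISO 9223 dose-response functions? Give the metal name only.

zinc

copper: T>10 °C ⇒ hinge -0.080·(23.6−10) = -1.0880
  SO₂ term: 0.0053·46.1^0.26·exp(0.059·90-1.0880) = 0.9782
  Sd branch = 0.01025·Sd^0.27·e^(0.036·RH+0.049·T) = 4.17 μm/a
  r_corr = 0.9782 + 4.17 = 5.148 μm/a
zinc: temperature factor f = -0.071·(13.6) = -0.9656
  Pd branch = 0.0129·Pd^0.44·e^(0.046·RH+f) = 1.664 μm/a
  Sd branch = 0.0175·Sd^0.57·e^(0.008·RH+0.085·T) = 8.034 μm/a
  sum: 1.664 + 8.034 → r_corr = 9.698 μm/a
Ordering by μm/a: zinc (9.7) > copper (5.15)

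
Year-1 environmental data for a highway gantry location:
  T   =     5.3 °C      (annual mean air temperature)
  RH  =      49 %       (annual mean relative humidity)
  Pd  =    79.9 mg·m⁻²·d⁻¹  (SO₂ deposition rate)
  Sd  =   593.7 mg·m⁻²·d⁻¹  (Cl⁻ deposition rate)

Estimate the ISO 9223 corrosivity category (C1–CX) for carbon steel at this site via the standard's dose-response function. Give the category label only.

C4

carbon steel: f(T) = +0.150·(T−10) [T≤10 °C] = -0.7050
  Pd branch = 1.77·Pd^0.52·e^(0.02·RH+f) = 22.74 μm/a
  Sd branch = 0.102·Sd^0.62·e^(0.033·RH+0.04·T) = 33.31 μm/a
  sum: 22.74 + 33.31 → r_corr = 56.04 μm/a
Category bounds: 50…80 μm/a bracket r_corr ⇒ C4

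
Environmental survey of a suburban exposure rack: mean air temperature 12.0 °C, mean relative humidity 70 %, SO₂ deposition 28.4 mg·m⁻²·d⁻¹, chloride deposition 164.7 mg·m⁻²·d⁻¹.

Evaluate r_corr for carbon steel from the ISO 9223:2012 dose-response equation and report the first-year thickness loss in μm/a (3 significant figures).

r_corr = 76.0 μm/a

carbon steel: T>10 °C ⇒ hinge -0.054·(12.0−10) = -0.1080
  SO₂ term: 1.77·28.4^0.52·exp(0.02·70-0.1080) = 36.71
  Sd branch = 0.102·Sd^0.62·e^(0.033·RH+0.04·T) = 39.32 μm/a
  r_corr = 36.71 + 39.32 = 76.03 μm/a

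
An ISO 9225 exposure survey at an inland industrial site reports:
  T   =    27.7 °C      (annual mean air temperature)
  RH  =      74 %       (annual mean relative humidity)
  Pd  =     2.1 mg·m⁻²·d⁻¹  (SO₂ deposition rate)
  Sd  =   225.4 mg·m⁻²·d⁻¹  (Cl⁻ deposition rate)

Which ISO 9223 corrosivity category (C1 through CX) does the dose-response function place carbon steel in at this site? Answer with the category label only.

C5

carbon steel: f(T) = -0.054·(T−10) [T>10 °C] = -0.9558
  Pd branch = 1.77·Pd^0.52·e^(0.02·RH+f) = 4.397 μm/a
  Sd branch = 0.102·Sd^0.62·e^(0.033·RH+0.04·T) = 102.1 μm/a
  sum: 4.397 + 102.1 → r_corr = 106.5 μm/a
ISO 9223 Table 2 (carbon steel): 80 < 107 ≤ 200 μm/a ⇒ C5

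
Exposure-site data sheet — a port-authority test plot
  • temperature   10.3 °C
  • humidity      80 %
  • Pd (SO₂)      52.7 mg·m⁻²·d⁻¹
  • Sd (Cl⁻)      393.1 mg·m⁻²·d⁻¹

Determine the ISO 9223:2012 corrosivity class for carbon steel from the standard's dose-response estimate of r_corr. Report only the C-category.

C5

carbon steel: temperature factor f = -0.054·(0.3) = -0.0162
  sulphur-dioxide contribution → 67.79 μm/a
  chloride contribution → 87.63 μm/a
  total first-year rate 155.4 μm/a
Category bounds: 80…200 μm/a bracket r_corr ⇒ C5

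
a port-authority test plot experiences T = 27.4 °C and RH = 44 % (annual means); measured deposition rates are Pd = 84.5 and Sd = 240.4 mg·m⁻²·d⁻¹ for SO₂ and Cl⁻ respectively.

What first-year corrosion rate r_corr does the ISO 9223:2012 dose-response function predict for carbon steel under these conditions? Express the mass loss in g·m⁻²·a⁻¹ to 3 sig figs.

r_corr = 438 g·m⁻²·a⁻¹

carbon steel: f(T) = -0.054·(T−10) [T>10 °C] = -0.9396
  sulphur-dioxide contribution → 16.75 μm/a
  chloride contribution → 39.03 μm/a
  total first-year rate 55.78 μm/a
Convert to mass loss: 55.78 μm/a × 7.85 g/cm³ = 437.9 g·m⁻²·a⁻¹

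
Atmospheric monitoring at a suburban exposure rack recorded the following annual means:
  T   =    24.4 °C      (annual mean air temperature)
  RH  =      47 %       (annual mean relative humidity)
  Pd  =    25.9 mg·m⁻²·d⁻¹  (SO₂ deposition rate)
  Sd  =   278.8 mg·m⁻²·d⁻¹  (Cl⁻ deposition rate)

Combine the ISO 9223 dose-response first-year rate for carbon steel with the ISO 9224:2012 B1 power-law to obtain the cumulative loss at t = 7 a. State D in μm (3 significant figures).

D(7) = 147 μm

carbon steel: temperature factor f = -0.054·(14.4) = -0.7776
  SO₂ term: 1.77·25.9^0.52·exp(0.02·47-0.7776) = 11.31
  Sd branch = 0.102·Sd^0.62·e^(0.033·RH+0.04·T) = 41.89 μm/a
  r_corr = 11.31 + 41.89 = 53.2 μm/a
ISO 9224: D(t) = r_corr · t^b with b = 0.523 (carbon steel, B1)
  D(7) = 53.2 × 7^0.523 = 53.2 × 2.767 = 147.2 μm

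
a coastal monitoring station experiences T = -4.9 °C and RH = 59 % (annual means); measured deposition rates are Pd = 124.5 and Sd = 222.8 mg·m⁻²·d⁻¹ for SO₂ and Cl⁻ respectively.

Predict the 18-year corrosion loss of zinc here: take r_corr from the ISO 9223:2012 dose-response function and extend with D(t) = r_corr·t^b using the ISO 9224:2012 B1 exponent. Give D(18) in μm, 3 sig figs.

zinc: f(T) = +0.038·(T−10) [T≤10 °C] = -0.5662
  Pd branch = 0.0129·Pd^0.44·e^(0.046·RH+f) = 0.9231 μm/a
  Sd branch = 0.0175·Sd^0.57·e^(0.008·RH+0.085·T) = 0.4031 μm/a
  r_corr = 0.9231 + 0.4031 = 1.326 μm/a
Long-term exponent b (ISO 9224 Table 2, B1) = 0.813
  D(18) = 1.326 × 18^0.813 = 1.326 × 10.48 = 13.9 μm

D(18) = 13.9 μm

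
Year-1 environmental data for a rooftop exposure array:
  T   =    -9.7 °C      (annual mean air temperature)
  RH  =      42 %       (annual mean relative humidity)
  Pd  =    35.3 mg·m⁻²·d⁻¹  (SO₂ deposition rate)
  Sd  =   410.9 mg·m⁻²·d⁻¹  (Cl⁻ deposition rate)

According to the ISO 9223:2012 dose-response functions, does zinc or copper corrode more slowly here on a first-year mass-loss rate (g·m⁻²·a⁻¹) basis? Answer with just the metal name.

copper

zinc: temperature factor f = +0.038·(-19.7) = -0.7486
  Pd branch = 0.0129·Pd^0.44·e^(0.046·RH+f) = 0.2021 μm/a
  Sd branch = 0.0175·Sd^0.57·e^(0.008·RH+0.085·T) = 0.3317 μm/a
  r_corr = 0.2021 + 0.3317 = 0.5338 μm/a
  mass loss = 0.5338 μm/a × 7.14 g/cm³ = 3.811 g·m⁻²·a⁻¹
copper: T≤10 °C ⇒ hinge +0.126·(-9.7−10) = -2.4822
  SO₂ term: 0.0053·35.3^0.26·exp(0.059·42-2.4822) = 0.01333
  Cl⁻ term: 0.01025·410.9^0.27·exp(0.036·42+0.049·-9.7) = 0.1468
  sum: 0.01333 + 0.1468 → r_corr = 0.1601 μm/a
  mass loss = 0.1601 μm/a × 8.96 g/cm³ = 1.435 g·m⁻²·a⁻¹
Ordering by g·m⁻²·a⁻¹: zinc (3.81) > copper (1.43)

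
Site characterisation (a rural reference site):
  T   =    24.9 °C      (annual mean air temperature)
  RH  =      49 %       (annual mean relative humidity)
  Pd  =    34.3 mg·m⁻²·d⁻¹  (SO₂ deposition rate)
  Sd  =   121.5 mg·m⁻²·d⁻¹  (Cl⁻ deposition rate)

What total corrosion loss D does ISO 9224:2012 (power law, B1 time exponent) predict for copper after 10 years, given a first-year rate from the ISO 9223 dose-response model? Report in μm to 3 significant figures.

copper: f(T) = -0.080·(T−10) [T>10 °C] = -1.1920
  sulphur-dioxide contribution → 0.07266 μm/a
  chloride contribution → 0.7405 μm/a
  total first-year rate 0.8132 μm/a
ISO 9224: D(t) = r_corr · t^b with b = 0.667 (copper, B1)
  D(10) = 0.8132 × 10^0.667 = 0.8132 × 4.645 = 3.777 μm

D(10) = 3.78 μm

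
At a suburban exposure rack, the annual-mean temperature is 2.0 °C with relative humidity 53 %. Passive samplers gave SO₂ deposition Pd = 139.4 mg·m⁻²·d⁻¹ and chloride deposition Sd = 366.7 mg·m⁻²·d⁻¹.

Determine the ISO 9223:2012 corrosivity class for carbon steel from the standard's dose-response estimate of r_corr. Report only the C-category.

C3

carbon steel: temperature factor f = +0.150·(-8.0) = -1.2000
  Pd branch = 1.77·Pd^0.52·e^(0.02·RH+f) = 20.05 μm/a
  Sd branch = 0.102·Sd^0.62·e^(0.033·RH+0.04·T) = 24.71 μm/a
  r_corr = 20.05 + 24.71 = 44.76 μm/a
Category bounds: 25…50 μm/a bracket r_corr ⇒ C3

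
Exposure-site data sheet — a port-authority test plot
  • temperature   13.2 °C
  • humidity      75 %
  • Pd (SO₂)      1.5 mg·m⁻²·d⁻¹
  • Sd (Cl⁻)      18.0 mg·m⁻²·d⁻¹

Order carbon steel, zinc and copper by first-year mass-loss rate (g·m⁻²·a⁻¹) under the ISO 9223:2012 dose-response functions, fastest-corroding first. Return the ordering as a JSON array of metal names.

carbon steel: f(T) = -0.054·(T−10) [T>10 °C] = -0.1728
  SO₂ term: 1.77·1.5^0.52·exp(0.02·75-0.1728) = 8.24
  Cl⁻ term: 0.102·18.0^0.62·exp(0.033·75+0.04·13.2) = 12.33
  sum: 8.24 + 12.33 → r_corr = 20.57 μm/a
  mass loss = 20.57 μm/a × 7.85 g/cm³ = 161.5 g·m⁻²·a⁻¹
zinc: T>10 °C ⇒ hinge -0.071·(13.2−10) = -0.2272
  SO₂ term: 0.0129·1.5^0.44·exp(0.046·75-0.2272) = 0.387
  Cl⁻ term: 0.0175·18.0^0.57·exp(0.008·75+0.085·13.2) = 0.5086
  r_corr = 0.387 + 0.5086 = 0.8956 μm/a
  mass loss = 0.8956 μm/a × 7.14 g/cm³ = 6.395 g·m⁻²·a⁻¹
copper: T>10 °C ⇒ hinge -0.080·(13.2−10) = -0.2560
  Pd branch = 0.0053·Pd^0.26·e^(0.059·RH+f) = 0.3807 μm/a
  Cl⁻ term: 0.01025·18.0^0.27·exp(0.036·75+0.049·13.2) = 0.6355
  r_corr = 0.3807 + 0.6355 = 1.016 μm/a
  mass loss = 1.016 μm/a × 8.96 g/cm³ = 9.106 g·m⁻²·a⁻¹
Ordering by g·m⁻²·a⁻¹: carbon steel (161) > copper (9.11) > zinc (6.39)

["carbon steel", "copper", "zinc"]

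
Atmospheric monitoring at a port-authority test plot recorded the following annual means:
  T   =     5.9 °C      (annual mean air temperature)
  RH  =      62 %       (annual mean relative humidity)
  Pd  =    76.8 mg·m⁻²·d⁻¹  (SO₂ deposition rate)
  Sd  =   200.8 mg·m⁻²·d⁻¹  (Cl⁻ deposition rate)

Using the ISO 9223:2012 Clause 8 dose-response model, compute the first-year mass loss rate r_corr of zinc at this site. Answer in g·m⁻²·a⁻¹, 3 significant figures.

r_corr = 16.2 g·m⁻²·a⁻¹

zinc: temperature factor f = +0.038·(-4.1) = -0.1558
  Pd branch = 0.0129·Pd^0.44·e^(0.046·RH+f) = 1.291 μm/a
  Sd branch = 0.0175·Sd^0.57·e^(0.008·RH+0.085·T) = 0.9746 μm/a
  sum: 1.291 + 0.9746 → r_corr = 2.266 μm/a
Convert to mass loss: 2.266 μm/a × 7.14 g/cm³ = 16.18 g·m⁻²·a⁻¹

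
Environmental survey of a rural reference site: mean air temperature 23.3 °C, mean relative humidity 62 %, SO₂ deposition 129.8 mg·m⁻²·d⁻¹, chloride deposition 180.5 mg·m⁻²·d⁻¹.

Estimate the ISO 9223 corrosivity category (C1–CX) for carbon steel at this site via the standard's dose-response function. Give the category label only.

C5

carbon steel: temperature factor f = -0.054·(13.3) = -0.7182
  sulphur-dioxide contribution → 37.45 μm/a
  chloride contribution → 50.23 μm/a
  total first-year rate 87.68 μm/a
ISO 9223 Table 2 (carbon steel): 80 < 87.7 ≤ 200 μm/a ⇒ C5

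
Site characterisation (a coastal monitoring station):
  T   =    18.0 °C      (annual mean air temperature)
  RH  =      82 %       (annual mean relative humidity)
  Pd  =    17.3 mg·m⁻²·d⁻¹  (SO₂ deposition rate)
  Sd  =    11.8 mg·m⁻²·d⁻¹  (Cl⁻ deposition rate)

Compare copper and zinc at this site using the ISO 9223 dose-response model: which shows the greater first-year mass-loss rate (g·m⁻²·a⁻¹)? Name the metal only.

copper: T>10 °C ⇒ hinge -0.080·(18.0−10) = -0.6400
  Pd branch = 0.0053·Pd^0.26·e^(0.059·RH+f) = 0.7402 μm/a
  Cl⁻ term: 0.01025·11.8^0.27·exp(0.036·82+0.049·18.0) = 0.923
  r_corr = 0.7402 + 0.923 = 1.663 μm/a
  mass loss = 1.663 μm/a × 8.96 g/cm³ = 14.9 g·m⁻²·a⁻¹
zinc: f(T) = -0.071·(T−10) [T>10 °C] = -0.5680
  Pd branch = 0.0129·Pd^0.44·e^(0.046·RH+f) = 1.114 μm/a
  Cl⁻ term: 0.0175·11.8^0.57·exp(0.008·82+0.085·18.0) = 0.6359
  sum: 1.114 + 0.6359 → r_corr = 1.75 μm/a
  mass loss = 1.75 μm/a × 7.14 g/cm³ = 12.49 g·m⁻²·a⁻¹
Ordering by g·m⁻²·a⁻¹: copper (14.9) > zinc (12.5)

copper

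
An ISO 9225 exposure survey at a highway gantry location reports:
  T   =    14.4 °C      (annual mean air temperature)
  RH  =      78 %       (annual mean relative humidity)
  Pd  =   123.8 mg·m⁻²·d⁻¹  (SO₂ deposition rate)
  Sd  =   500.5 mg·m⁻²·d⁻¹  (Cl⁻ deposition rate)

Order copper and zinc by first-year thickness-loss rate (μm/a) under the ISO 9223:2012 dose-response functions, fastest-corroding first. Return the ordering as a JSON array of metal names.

copper: f(T) = -0.080·(T−10) [T>10 °C] = -0.3520
  sulphur-dioxide contribution → 1.301 μm/a
  chloride contribution → 1.843 μm/a
  total first-year rate 3.143 μm/a
zinc: f(T) = -0.071·(T−10) [T>10 °C] = -0.3124
  sulphur-dioxide contribution → 2.844 μm/a
  chloride contribution → 3.839 μm/a
  total first-year rate 6.684 μm/a
Ordering by μm/a: zinc (6.68) > copper (3.14)

["zinc", "copper"]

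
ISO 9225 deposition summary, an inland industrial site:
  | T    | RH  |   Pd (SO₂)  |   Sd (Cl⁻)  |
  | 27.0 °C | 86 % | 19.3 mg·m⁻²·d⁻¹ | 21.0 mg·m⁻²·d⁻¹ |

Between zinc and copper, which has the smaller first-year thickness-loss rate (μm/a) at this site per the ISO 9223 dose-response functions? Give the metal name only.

zinc: T>10 °C ⇒ hinge -0.071·(27.0−10) = -1.2070
  SO₂ term: 0.0129·19.3^0.44·exp(0.046·86-1.2070) = 0.7415
  Sd branch = 0.0175·Sd^0.57·e^(0.008·RH+0.085·T) = 1.96 μm/a
  sum: 0.7415 + 1.96 → r_corr = 2.701 μm/a
copper: T>10 °C ⇒ hinge -0.080·(27.0−10) = -1.3600
  Pd branch = 0.0053·Pd^0.26·e^(0.059·RH+f) = 0.4693 μm/a
  Cl⁻ term: 0.01025·21.0^0.27·exp(0.036·86+0.049·27.0) = 1.936
  r_corr = 0.4693 + 1.936 = 2.405 μm/a
Ordering by μm/a: zinc (2.7) > copper (2.41)

copper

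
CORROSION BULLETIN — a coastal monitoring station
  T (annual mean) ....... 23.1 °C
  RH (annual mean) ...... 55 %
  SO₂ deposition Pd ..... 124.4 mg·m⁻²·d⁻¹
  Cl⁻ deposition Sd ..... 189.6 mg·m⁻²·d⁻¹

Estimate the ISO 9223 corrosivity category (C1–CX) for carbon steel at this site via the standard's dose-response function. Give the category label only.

carbon steel: T>10 °C ⇒ hinge -0.054·(23.1−10) = -0.7074
  Pd branch = 1.77·Pd^0.52·e^(0.02·RH+f) = 32.19 μm/a
  Sd branch = 0.102·Sd^0.62·e^(0.033·RH+0.04·T) = 40.77 μm/a
  sum: 32.19 + 40.77 → r_corr = 72.97 μm/a
ISO 9223 Table 2 (carbon steel): 50 < 73 ≤ 80 μm/a ⇒ C4

C4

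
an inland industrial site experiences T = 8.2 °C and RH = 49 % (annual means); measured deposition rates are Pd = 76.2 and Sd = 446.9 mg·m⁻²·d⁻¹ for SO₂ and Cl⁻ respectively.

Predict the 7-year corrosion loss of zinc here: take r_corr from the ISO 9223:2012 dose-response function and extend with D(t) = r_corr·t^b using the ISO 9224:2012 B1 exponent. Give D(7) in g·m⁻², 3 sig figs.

D(7) = 85.4 g·m⁻²

zinc: temperature factor f = +0.038·(-1.8) = -0.0684
  sulphur-dioxide contribution → 0.7724 μm/a
  chloride contribution → 1.685 μm/a
  total first-year rate 2.457 μm/a
ISO 9224: D(t) = r_corr · t^b with b = 0.813 (zinc, B1)
  D(7) = 2.457 × 7^0.813 = 2.457 × 4.865 = 11.95 μm
  Mass loss = 11.95 μm × 7.14 g/cm³ = 85.36 g·m⁻²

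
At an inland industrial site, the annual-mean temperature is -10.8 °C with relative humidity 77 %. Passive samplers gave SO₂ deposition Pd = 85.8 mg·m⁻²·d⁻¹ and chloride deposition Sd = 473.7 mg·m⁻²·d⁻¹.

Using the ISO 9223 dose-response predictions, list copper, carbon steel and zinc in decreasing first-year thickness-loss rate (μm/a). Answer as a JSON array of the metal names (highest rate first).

["carbon steel", "zinc", "copper"]

copper: f(T) = +0.126·(T−10) [T≤10 °C] = -2.6208
  sulphur-dioxide contribution → 0.1153 μm/a
  chloride contribution → 0.5095 μm/a
  total first-year rate 0.6248 μm/a
carbon steel: T≤10 °C ⇒ hinge +0.150·(-10.8−10) = -3.1200
  sulphur-dioxide contribution → 3.691 μm/a
  chloride contribution → 38.31 μm/a
  total first-year rate 42 μm/a
zinc: f(T) = +0.038·(T−10) [T≤10 °C] = -0.7904
  sulphur-dioxide contribution → 1.433 μm/a
  chloride contribution → 0.4334 μm/a
  ⇒ r_corr(zinc) = 1.867 μm/a
Ordering by μm/a: carbon steel (42) > zinc (1.87) > copper (0.625)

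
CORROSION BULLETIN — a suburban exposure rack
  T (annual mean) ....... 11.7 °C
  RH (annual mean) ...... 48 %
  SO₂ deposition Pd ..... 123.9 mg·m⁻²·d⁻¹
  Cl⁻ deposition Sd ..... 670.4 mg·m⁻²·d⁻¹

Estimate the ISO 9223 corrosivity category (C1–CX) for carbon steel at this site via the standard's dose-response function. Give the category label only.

C5

carbon steel: T>10 °C ⇒ hinge -0.054·(11.7−10) = -0.0918
  Pd branch = 1.77·Pd^0.52·e^(0.02·RH+f) = 51.69 μm/a
  Sd branch = 0.102·Sd^0.62·e^(0.033·RH+0.04·T) = 44.88 μm/a
  r_corr = 51.69 + 44.88 = 96.58 μm/a
Category bounds: 80…200 μm/a bracket r_corr ⇒ C5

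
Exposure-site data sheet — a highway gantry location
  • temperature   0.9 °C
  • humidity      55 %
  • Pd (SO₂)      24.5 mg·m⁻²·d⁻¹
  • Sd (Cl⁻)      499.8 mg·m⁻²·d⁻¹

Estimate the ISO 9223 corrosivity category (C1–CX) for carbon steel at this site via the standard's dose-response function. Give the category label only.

carbon steel: T≤10 °C ⇒ hinge +0.150·(0.9−10) = -1.3650
  SO₂ term: 1.77·24.5^0.52·exp(0.02·55-1.3650) = 7.166
  Cl⁻ term: 0.102·499.8^0.62·exp(0.033·55+0.04·0.9) = 30.6
  r_corr = 7.166 + 30.6 = 37.77 μm/a
37.8 μm/a falls in (25, 50] for carbon steel → category C3

C3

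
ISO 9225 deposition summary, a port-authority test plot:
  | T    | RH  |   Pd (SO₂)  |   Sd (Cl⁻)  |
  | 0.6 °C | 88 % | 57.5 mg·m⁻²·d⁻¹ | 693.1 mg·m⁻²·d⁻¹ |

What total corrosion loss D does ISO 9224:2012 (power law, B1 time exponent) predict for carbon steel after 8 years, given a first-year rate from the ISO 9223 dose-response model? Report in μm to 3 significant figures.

carbon steel: T≤10 °C ⇒ hinge +0.150·(0.6−10) = -1.4100
  SO₂ term: 1.77·57.5^0.52·exp(0.02·88-1.4100) = 20.65
  Sd branch = 0.102·Sd^0.62·e^(0.033·RH+0.04·T) = 110 μm/a
  r_corr = 20.65 + 110 = 130.7 μm/a
Long-term exponent b (ISO 9224 Table 2, B1) = 0.523
  D(8) = 130.7 × 8^0.523 = 130.7 × 2.967 = 387.7 μm

D(8) = 388 μm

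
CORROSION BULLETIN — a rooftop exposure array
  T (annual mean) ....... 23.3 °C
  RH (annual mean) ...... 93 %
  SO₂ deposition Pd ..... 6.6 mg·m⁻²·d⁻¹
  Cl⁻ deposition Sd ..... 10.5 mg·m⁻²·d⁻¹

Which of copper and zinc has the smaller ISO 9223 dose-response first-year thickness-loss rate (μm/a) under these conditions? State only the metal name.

copper: temperature factor f = -0.080·(13.3) = -1.0640
  sulphur-dioxide contribution → 0.7215 μm/a
  chloride contribution → 1.723 μm/a
  total first-year rate 2.445 μm/a
zinc: temperature factor f = -0.071·(13.3) = -0.9443
  sulphur-dioxide contribution → 0.8298 μm/a
  chloride contribution → 1.019 μm/a
  total first-year rate 1.849 μm/a
Ordering by μm/a: copper (2.44) > zinc (1.85)

zinc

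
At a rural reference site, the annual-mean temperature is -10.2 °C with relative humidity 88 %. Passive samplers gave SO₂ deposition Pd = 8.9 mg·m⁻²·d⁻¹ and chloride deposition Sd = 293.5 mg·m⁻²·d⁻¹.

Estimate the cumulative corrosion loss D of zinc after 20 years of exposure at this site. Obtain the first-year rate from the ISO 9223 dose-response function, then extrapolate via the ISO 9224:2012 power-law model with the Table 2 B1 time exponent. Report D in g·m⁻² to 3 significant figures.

D(20) = 104 g·m⁻²

zinc: temperature factor f = +0.038·(-20.2) = -0.7676
  sulphur-dioxide contribution → 0.8974 μm/a
  chloride contribution → 0.3791 μm/a
  total first-year rate 1.277 μm/a
Long-term exponent b (ISO 9224 Table 2, B1) = 0.813
  D(20) = 1.277 × 20^0.813 = 1.277 × 11.42 = 14.58 μm
  Mass loss = 14.58 μm × 7.14 g/cm³ = 104.1 g·m⁻²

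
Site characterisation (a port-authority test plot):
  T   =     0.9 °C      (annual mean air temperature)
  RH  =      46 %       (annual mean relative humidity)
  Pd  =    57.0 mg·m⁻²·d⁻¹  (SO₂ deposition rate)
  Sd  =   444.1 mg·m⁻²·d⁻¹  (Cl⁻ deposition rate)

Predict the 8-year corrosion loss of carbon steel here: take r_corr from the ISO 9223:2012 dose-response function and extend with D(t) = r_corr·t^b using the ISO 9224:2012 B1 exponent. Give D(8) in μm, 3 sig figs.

carbon steel: f(T) = +0.150·(T−10) [T≤10 °C] = -1.3650
  sulphur-dioxide contribution → 9.285 μm/a
  chloride contribution → 21.13 μm/a
  total first-year rate 30.42 μm/a
Power-law: D(8) = r_corr · 8^0.523
  D(8) = 30.42 × 8^0.523 = 30.42 × 2.967 = 90.24 μm

D(8) = 90.2 μm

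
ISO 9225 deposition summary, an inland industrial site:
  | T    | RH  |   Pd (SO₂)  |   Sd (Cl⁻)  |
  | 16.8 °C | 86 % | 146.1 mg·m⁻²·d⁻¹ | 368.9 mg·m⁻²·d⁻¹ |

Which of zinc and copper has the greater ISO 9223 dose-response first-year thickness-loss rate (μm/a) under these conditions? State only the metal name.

zinc: T>10 °C ⇒ hinge -0.071·(16.8−10) = -0.4828
  SO₂ term: 0.0129·146.1^0.44·exp(0.046·86-0.4828) = 3.728
  Cl⁻ term: 0.0175·368.9^0.57·exp(0.008·86+0.085·16.8) = 4.218
  r_corr = 3.728 + 4.218 = 7.946 μm/a
copper: f(T) = -0.080·(T−10) [T>10 °C] = -0.5440
  Pd branch = 0.0053·Pd^0.26·e^(0.059·RH+f) = 1.797 μm/a
  Cl⁻ term: 0.01025·368.9^0.27·exp(0.036·86+0.049·16.8) = 2.546
  sum: 1.797 + 2.546 → r_corr = 4.343 μm/a
Ordering by μm/a: zinc (7.95) > copper (4.34)

zinc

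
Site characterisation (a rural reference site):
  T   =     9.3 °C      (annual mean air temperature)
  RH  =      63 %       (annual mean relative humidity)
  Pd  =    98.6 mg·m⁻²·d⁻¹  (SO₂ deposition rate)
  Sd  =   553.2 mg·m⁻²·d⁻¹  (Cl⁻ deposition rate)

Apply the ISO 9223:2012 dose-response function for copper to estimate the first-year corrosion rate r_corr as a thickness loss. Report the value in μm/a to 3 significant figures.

copper: T≤10 °C ⇒ hinge +0.126·(9.3−10) = -0.0882
  sulphur-dioxide contribution → 0.6586 μm/a
  chloride contribution → 0.8594 μm/a
  total first-year rate 1.518 μm/a

r_corr = 1.52 μm/a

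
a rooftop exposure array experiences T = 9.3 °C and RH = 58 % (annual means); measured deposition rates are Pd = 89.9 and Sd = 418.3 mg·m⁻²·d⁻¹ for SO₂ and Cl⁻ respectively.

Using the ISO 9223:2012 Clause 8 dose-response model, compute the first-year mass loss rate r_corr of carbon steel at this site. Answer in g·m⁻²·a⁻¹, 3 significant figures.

r_corr = 746 g·m⁻²·a⁻¹

carbon steel: T≤10 °C ⇒ hinge +0.150·(9.3−10) = -0.1050
  Pd branch = 1.77·Pd^0.52·e^(0.02·RH+f) = 52.74 μm/a
  Sd branch = 0.102·Sd^0.62·e^(0.033·RH+0.04·T) = 42.34 μm/a
  r_corr = 52.74 + 42.34 = 95.07 μm/a
Convert to mass loss: 95.07 μm/a × 7.85 g/cm³ = 746.3 g·m⁻²·a⁻¹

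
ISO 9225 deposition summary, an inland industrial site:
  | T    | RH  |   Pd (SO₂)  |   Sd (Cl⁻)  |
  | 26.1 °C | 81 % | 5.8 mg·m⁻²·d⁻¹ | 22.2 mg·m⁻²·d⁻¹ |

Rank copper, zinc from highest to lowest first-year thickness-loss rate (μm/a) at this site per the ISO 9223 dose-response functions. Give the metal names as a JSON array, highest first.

["zinc", "copper"]

copper: f(T) = -0.080·(T−10) [T>10 °C] = -1.2880
  SO₂ term: 0.0053·5.8^0.26·exp(0.059·81-1.2880) = 0.2747
  Sd branch = 0.01025·Sd^0.27·e^(0.036·RH+0.049·T) = 1.571 μm/a
  r_corr = 0.2747 + 1.571 = 1.845 μm/a
zinc: f(T) = -0.071·(T−10) [T>10 °C] = -1.1431
  Pd branch = 0.0129·Pd^0.44·e^(0.046·RH+f) = 0.37 μm/a
  Cl⁻ term: 0.0175·22.2^0.57·exp(0.008·81+0.085·26.1) = 1.8
  r_corr = 0.37 + 1.8 = 2.17 μm/a
Ordering by μm/a: zinc (2.17) > copper (1.85)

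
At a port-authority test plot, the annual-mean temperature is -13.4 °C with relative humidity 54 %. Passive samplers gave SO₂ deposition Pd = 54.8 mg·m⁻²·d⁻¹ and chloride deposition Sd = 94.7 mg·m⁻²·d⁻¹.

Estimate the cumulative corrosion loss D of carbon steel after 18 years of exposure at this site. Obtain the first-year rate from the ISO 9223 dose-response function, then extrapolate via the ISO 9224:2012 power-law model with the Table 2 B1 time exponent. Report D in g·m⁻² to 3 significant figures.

carbon steel: temperature factor f = +0.150·(-23.4) = -3.5100
  SO₂ term: 1.77·54.8^0.52·exp(0.02·54-3.5100) = 1.25
  Sd branch = 0.102·Sd^0.62·e^(0.033·RH+0.04·T) = 5.958 μm/a
  sum: 1.25 + 5.958 → r_corr = 7.207 μm/a
ISO 9224: D(t) = r_corr · t^b with b = 0.523 (carbon steel, B1)
  D(18) = 7.207 × 18^0.523 = 7.207 × 4.534 = 32.68 μm
  Mass loss = 32.68 μm × 7.85 g/cm³ = 256.5 g·m⁻²

D(18) = 257 g·m⁻²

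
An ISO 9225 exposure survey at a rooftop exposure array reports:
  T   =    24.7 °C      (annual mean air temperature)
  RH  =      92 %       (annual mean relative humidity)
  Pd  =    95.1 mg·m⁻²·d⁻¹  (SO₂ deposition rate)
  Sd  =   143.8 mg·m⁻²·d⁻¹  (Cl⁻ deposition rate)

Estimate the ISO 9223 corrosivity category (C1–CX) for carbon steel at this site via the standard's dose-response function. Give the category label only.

carbon steel: T>10 °C ⇒ hinge -0.054·(24.7−10) = -0.7938
  Pd branch = 1.77·Pd^0.52·e^(0.02·RH+f) = 53.83 μm/a
  Cl⁻ term: 0.102·143.8^0.62·exp(0.033·92+0.04·24.7) = 124.2
  sum: 53.83 + 124.2 → r_corr = 178 μm/a
ISO 9223 Table 2 (carbon steel): 80 < 178 ≤ 200 μm/a ⇒ C5

C5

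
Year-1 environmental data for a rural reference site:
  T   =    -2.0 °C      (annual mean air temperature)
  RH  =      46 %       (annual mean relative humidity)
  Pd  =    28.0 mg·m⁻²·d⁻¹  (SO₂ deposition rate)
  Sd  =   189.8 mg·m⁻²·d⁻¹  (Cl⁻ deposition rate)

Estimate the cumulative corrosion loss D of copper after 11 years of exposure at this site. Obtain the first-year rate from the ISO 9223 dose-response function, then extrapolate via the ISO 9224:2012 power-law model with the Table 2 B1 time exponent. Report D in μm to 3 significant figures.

copper: temperature factor f = +0.126·(-12.0) = -1.5120
  Pd branch = 0.0053·Pd^0.26·e^(0.059·RH+f) = 0.04193 μm/a
  Sd branch = 0.01025·Sd^0.27·e^(0.036·RH+0.049·T) = 0.2007 μm/a
  r_corr = 0.04193 + 0.2007 = 0.2426 μm/a
Power-law: D(11) = r_corr · 11^0.667
  D(11) = 0.2426 × 11^0.667 = 0.2426 × 4.95 = 1.201 μm

D(11) = 1.20 μm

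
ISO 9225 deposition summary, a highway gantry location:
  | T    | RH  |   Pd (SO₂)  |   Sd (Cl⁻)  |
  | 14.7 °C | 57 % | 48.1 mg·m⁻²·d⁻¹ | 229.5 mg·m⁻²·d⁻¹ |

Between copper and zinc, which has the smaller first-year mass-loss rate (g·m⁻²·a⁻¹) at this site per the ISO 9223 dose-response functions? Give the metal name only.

copper

copper: f(T) = -0.080·(T−10) [T>10 °C] = -0.3760
  sulphur-dioxide contribution → 0.2877 μm/a
  chloride contribution → 0.7114 μm/a
  ⇒ r_corr(copper) = 0.9991 μm/a
  mass loss = 0.9991 μm/a × 8.96 g/cm³ = 8.952 g·m⁻²·a⁻¹
zinc: f(T) = -0.071·(T−10) [T>10 °C] = -0.3337
  sulphur-dioxide contribution → 0.6991 μm/a
  chloride contribution → 2.135 μm/a
  ⇒ r_corr(zinc) = 2.834 μm/a
  mass loss = 2.834 μm/a × 7.14 g/cm³ = 20.23 g·m⁻²·a⁻¹
Ordering by g·m⁻²·a⁻¹: zinc (20.2) > copper (8.95)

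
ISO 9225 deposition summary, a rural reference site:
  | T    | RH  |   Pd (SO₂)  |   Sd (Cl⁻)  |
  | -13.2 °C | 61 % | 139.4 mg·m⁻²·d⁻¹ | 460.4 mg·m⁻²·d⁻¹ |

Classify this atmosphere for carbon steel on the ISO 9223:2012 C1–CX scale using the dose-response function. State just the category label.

carbon steel: temperature factor f = +0.150·(-23.2) = -3.4800
  SO₂ term: 1.77·139.4^0.52·exp(0.02·61-3.4800) = 2.407
  Sd branch = 0.102·Sd^0.62·e^(0.033·RH+0.04·T) = 20.17 μm/a
  sum: 2.407 + 20.17 → r_corr = 22.58 μm/a
ISO 9223 Table 2 (carbon steel): 1.3 < 22.6 ≤ 25 μm/a ⇒ C2

C2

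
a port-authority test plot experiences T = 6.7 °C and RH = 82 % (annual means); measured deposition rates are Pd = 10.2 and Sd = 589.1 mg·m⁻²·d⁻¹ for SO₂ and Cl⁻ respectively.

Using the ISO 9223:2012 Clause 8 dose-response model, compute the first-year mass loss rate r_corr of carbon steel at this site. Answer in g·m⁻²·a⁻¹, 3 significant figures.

r_corr = 964 g·m⁻²·a⁻¹

carbon steel: T≤10 °C ⇒ hinge +0.150·(6.7−10) = -0.4950
  sulphur-dioxide contribution → 18.61 μm/a
  chloride contribution → 104.2 μm/a
  ⇒ r_corr(carbon steel) = 122.8 μm/a
Convert to mass loss: 122.8 μm/a × 7.85 g/cm³ = 963.7 g·m⁻²·a⁻¹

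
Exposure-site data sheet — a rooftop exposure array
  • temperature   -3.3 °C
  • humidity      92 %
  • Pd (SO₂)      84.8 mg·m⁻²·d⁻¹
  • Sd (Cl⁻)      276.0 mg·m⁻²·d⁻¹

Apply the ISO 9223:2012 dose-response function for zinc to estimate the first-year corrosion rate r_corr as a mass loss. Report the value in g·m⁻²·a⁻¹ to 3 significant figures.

r_corr = 31.8 g·m⁻²·a⁻¹

zinc: T≤10 °C ⇒ hinge +0.038·(-3.3−10) = -0.5054
  SO₂ term: 0.0129·84.8^0.44·exp(0.046·92-0.5054) = 3.78
  Cl⁻ term: 0.0175·276.0^0.57·exp(0.008·92+0.085·-3.3) = 0.6795
  r_corr = 3.78 + 0.6795 = 4.46 μm/a
Convert to mass loss: 4.46 μm/a × 7.14 g/cm³ = 31.84 g·m⁻²·a⁻¹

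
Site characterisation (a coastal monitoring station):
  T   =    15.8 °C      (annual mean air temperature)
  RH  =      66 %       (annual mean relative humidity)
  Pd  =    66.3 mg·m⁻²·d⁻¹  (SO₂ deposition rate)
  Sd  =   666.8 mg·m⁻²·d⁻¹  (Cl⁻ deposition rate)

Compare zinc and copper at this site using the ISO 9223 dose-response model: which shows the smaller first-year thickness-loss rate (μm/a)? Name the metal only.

zinc: f(T) = -0.071·(T−10) [T>10 °C] = -0.4118
  SO₂ term: 0.0129·66.3^0.44·exp(0.046·66-0.4118) = 1.127
  Cl⁻ term: 0.0175·666.8^0.57·exp(0.008·66+0.085·15.8) = 4.627
  sum: 1.127 + 4.627 → r_corr = 5.753 μm/a
copper: T>10 °C ⇒ hinge -0.080·(15.8−10) = -0.4640
  SO₂ term: 0.0053·66.3^0.26·exp(0.059·66-0.4640) = 0.487
  Cl⁻ term: 0.01025·666.8^0.27·exp(0.036·66+0.049·15.8) = 1.385
  sum: 0.487 + 1.385 → r_corr = 1.872 μm/a
Ordering by μm/a: zinc (5.75) > copper (1.87)

copper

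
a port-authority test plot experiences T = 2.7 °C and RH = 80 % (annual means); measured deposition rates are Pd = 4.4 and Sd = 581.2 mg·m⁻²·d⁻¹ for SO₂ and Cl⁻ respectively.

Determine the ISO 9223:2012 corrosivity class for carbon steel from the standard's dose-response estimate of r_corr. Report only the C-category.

carbon steel: f(T) = +0.150·(T−10) [T≤10 °C] = -1.0950
  SO₂ term: 1.77·4.4^0.52·exp(0.02·80-1.0950) = 6.337
  Sd branch = 0.102·Sd^0.62·e^(0.033·RH+0.04·T) = 82.4 μm/a
  r_corr = 6.337 + 82.4 = 88.74 μm/a
ISO 9223 Table 2 (carbon steel): 80 < 88.7 ≤ 200 μm/a ⇒ C5

C5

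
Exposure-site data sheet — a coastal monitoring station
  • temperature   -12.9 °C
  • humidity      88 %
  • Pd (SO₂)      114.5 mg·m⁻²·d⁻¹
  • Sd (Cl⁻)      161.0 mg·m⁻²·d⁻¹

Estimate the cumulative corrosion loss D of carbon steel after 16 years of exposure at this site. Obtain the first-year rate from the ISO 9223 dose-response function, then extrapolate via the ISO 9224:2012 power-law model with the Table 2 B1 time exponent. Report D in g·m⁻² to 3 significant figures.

carbon steel: f(T) = +0.150·(T−10) [T≤10 °C] = -3.4350
  SO₂ term: 1.77·114.5^0.52·exp(0.02·88-3.4350) = 3.9
  Cl⁻ term: 0.102·161.0^0.62·exp(0.033·88+0.04·-12.9) = 25.94
  sum: 3.9 + 25.94 → r_corr = 29.84 μm/a
Power-law: D(16) = r_corr · 16^0.523
  D(16) = 29.84 × 16^0.523 = 29.84 × 4.263 = 127.2 μm
  Mass loss = 127.2 μm × 7.85 g/cm³ = 998.6 g·m⁻²

D(16) = 999 g·m⁻²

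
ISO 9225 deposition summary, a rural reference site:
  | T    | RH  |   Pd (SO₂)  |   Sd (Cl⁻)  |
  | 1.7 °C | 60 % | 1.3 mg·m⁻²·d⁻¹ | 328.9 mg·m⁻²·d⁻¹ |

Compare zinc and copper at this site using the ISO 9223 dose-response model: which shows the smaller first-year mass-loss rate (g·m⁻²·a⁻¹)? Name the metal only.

copper

zinc: T≤10 °C ⇒ hinge +0.038·(1.7−10) = -0.3154
  Pd branch = 0.0129·Pd^0.44·e^(0.046·RH+f) = 0.1669 μm/a
  Sd branch = 0.0175·Sd^0.57·e^(0.008·RH+0.085·T) = 0.8892 μm/a
  r_corr = 0.1669 + 0.8892 = 1.056 μm/a
  mass loss = 1.056 μm/a × 7.14 g/cm³ = 7.54 g·m⁻²·a⁻¹
copper: f(T) = +0.126·(T−10) [T≤10 °C] = -1.0458
  Pd branch = 0.0053·Pd^0.26·e^(0.059·RH+f) = 0.06873 μm/a
  Sd branch = 0.01025·Sd^0.27·e^(0.036·RH+0.049·T) = 0.4619 μm/a
  r_corr = 0.06873 + 0.4619 = 0.5307 μm/a
  mass loss = 0.5307 μm/a × 8.96 g/cm³ = 4.755 g·m⁻²·a⁻¹
Ordering by g·m⁻²·a⁻¹: zinc (7.54) > copper (4.75)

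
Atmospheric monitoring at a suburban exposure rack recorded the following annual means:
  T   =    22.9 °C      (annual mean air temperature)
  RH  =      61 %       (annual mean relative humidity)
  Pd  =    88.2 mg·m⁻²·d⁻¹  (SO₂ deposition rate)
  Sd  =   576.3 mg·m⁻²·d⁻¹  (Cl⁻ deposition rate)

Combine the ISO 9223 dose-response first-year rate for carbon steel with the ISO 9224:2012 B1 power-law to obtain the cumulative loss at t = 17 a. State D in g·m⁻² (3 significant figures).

carbon steel: temperature factor f = -0.054·(12.9) = -0.6966
  sulphur-dioxide contribution → 30.69 μm/a
  chloride contribution → 98.23 μm/a
  ⇒ r_corr(carbon steel) = 128.9 μm/a
Power-law: D(17) = r_corr · 17^0.523
  D(17) = 128.9 × 17^0.523 = 128.9 × 4.401 = 567.3 μm
  Mass loss = 567.3 μm × 7.85 g/cm³ = 4454 g·m⁻²

D(17) = 4.45e+03 g·m⁻²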